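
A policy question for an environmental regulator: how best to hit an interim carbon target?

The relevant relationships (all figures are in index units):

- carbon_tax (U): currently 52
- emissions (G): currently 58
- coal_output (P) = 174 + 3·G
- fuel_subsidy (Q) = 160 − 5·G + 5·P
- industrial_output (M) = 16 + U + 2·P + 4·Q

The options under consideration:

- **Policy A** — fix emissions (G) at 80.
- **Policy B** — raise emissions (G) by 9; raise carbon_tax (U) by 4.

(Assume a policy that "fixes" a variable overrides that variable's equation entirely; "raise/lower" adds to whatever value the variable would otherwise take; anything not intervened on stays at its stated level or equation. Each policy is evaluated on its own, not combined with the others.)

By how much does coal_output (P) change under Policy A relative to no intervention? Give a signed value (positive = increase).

Baseline:
  G = 58
  P = 174 + 3·58 = 348
Policy A (G := 80):
  G = 80
  P = 174 + 3·80 = 414
Change in P: 414 − 348 = 66

66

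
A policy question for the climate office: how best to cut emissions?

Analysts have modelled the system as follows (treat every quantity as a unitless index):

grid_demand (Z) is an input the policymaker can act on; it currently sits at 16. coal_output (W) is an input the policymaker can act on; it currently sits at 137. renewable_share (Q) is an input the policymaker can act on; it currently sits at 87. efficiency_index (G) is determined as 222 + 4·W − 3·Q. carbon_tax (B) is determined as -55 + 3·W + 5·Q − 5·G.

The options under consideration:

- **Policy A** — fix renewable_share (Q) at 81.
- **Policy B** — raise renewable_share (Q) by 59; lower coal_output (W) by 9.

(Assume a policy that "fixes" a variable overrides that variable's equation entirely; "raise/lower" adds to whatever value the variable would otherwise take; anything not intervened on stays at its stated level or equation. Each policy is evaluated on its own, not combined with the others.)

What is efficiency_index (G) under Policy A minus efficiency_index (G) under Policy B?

Policy A (Q := 81):
  W = 137
  Q = 81
  G = 222 + 4·137 − 3·81 = 527
Policy B (Q + 59, W − 9):
  W = 137 − 9 = 128
  Q = 87 + 59 = 146
  G = 222 + 4·128 − 3·146 = 296
G: 527 − 296 = 231

231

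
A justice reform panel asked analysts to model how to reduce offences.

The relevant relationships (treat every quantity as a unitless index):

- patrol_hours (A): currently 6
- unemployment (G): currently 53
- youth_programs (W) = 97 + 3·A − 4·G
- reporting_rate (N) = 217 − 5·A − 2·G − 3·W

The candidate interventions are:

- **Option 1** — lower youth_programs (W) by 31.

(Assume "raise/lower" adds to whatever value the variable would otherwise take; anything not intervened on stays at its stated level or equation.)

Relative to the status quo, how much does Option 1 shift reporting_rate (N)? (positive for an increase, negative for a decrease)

93

Baseline:
  A = 6
  G = 53
  W = 97 + 3·6 − 4·53 = -97
  N = 217 − 5·6 − 2·53 − 3·(-97) = 372
Option 1 (W − 31):
  A = 6
  G = 53
  W = 97 + 3·6 − 4·53 (−31 from intervention) = -128
  N = 217 − 5·6 − 2·53 − 3·(-128) = 465
Change in N: 465 − 372 = 93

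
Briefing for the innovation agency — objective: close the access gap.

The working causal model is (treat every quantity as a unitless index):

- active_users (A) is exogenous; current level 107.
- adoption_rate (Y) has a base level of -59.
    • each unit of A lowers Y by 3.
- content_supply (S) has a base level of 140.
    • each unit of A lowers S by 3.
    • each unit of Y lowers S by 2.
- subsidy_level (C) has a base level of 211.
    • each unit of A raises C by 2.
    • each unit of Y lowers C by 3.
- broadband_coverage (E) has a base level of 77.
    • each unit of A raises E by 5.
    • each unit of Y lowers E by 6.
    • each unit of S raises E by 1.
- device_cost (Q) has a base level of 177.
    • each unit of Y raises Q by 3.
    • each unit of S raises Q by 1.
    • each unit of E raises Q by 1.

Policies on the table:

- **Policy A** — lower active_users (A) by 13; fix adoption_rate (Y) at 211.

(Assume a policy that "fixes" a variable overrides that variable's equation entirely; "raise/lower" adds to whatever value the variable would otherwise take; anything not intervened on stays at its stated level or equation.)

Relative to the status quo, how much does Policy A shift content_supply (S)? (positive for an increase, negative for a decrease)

-1143

Baseline:
  A = 107
  Y = -59 − 3·107 = -380
  S = 140 − 3·107 − 2·(-380) = 579
Policy A (A − 13, Y := 211):
  A = 107 − 13 = 94
  Y = 211
  S = 140 − 3·94 − 2·211 = -564
Change in S: -564 − 579 = -1143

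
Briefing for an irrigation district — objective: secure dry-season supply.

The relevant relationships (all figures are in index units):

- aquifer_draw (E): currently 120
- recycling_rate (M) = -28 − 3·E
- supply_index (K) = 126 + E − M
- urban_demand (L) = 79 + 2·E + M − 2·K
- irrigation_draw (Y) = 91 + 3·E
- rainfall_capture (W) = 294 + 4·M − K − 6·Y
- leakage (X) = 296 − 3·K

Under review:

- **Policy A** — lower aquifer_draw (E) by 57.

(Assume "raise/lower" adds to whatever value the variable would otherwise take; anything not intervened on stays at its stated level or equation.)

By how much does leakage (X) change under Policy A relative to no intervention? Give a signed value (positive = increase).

Baseline:
  E = 120
  M = -28 − 3·120 = -388
  K = 126 + 120 − (-388) = 634
  X = 296 − 3·634 = -1606
Policy A (E − 57):
  E = 120 − 57 = 63
  M = -28 − 3·63 = -217
  K = 126 + 63 − (-217) = 406
  X = 296 − 3·406 = -922
Change in X: -922 − (-1606) = 684

684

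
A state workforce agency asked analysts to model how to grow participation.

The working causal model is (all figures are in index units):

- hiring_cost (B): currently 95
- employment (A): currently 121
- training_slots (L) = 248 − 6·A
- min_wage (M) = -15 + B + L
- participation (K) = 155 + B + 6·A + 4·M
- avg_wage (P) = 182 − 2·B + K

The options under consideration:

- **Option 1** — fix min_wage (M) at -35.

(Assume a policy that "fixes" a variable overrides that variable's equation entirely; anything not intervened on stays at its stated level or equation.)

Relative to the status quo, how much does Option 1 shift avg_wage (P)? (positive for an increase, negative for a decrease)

1452

Baseline:
  B = 95
  A = 121
  L = 248 − 6·121 = -478
  M = -15 + 95 + (-478) = -398
  K = 155 + 95 + 6·121 + 4·(-398) = -616
  P = 182 − 2·95 + (-616) = -624
Option 1 (M := -35):
  B = 95
  A = 121
  L = 248 − 6·121 = -478
  M = -35
  K = 155 + 95 + 6·121 + 4·(-35) = 836
  P = 182 − 2·95 + 836 = 828
Change in P: 828 − (-624) = 1452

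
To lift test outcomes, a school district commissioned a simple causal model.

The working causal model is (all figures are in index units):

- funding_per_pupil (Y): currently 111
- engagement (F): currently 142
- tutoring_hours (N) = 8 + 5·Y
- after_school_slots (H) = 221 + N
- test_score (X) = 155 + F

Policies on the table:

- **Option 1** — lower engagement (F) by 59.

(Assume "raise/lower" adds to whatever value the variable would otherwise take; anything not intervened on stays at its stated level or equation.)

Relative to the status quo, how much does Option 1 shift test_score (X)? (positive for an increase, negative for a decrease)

-59

Baseline:
  F = 142
  X = 155 + 142 = 297
Option 1 (F − 59):
  F = 142 − 59 = 83
  X = 155 + 83 = 238
Change in X: 238 − 297 = -59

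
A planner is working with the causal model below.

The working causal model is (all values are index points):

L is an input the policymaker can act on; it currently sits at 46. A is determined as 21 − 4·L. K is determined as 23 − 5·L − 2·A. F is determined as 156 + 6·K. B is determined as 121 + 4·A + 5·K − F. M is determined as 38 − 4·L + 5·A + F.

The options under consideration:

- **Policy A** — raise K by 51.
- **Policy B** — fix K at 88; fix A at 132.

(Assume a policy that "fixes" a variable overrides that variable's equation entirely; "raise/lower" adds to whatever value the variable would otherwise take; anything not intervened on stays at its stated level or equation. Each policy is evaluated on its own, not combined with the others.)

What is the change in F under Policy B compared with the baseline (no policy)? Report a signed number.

-186

Baseline:
  L = 46
  A = 21 − 4·46 = -163
  K = 23 − 5·46 − 2·(-163) = 119
  F = 156 + 6·119 = 870
Policy B (K := 88, A := 132):
  L = 46
  A = 132
  K = 88
  F = 156 + 6·88 = 684
Change in F: 684 − 870 = -186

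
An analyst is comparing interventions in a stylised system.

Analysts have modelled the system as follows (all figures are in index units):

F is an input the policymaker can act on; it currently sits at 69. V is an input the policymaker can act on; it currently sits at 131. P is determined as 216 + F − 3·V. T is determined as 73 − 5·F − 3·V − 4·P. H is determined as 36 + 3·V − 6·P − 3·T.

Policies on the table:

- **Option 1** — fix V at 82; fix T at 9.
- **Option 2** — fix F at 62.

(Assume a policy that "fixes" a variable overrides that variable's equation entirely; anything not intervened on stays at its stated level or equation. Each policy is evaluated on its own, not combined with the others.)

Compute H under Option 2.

Option 2 (F := 62):
  F = 62
  V = 131
  P = 216 + 62 − 3·131 = -115
  T = 73 − 5·62 − 3·131 − 4·(-115) = -170
  H = 36 + 3·131 − 6·(-115) − 3·(-170) = 1629

1629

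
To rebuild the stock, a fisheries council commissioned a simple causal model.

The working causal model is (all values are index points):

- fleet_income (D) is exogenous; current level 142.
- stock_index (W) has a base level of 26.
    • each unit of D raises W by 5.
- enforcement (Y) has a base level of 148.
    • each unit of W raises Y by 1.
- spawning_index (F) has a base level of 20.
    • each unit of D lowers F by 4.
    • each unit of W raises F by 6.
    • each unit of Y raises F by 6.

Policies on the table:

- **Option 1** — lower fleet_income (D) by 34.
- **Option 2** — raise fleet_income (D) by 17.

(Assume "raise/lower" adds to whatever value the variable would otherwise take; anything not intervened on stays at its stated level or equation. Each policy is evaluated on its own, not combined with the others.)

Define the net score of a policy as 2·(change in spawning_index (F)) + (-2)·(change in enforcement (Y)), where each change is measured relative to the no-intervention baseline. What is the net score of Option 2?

1734

Baseline:
  D = 142
  W = 26 + 5·142 = 736
  Y = 148 + 736 = 884
  F = 20 − 4·142 + 6·736 + 6·884 = 9172
Option 2 (D + 17):
  D = 142 + 17 = 159
  W = 26 + 5·159 = 821
  Y = 148 + 821 = 969
  F = 20 − 4·159 + 6·821 + 6·969 = 10124
ΔF = 10124 − 9172 = 952; ΔY = 969 − 884 = 85
Score = 2·952 + (-2)·85 = 1734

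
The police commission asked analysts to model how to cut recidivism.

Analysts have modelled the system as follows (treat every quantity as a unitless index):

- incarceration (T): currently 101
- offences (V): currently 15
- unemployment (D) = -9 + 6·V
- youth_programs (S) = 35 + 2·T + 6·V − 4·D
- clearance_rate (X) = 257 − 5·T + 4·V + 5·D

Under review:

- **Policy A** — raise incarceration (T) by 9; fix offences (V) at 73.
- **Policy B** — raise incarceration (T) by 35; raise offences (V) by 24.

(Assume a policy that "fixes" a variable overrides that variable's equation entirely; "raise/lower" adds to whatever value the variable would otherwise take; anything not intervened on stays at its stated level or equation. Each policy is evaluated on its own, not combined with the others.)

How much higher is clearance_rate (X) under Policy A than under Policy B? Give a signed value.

Policy A (T + 9, V := 73):
  T = 101 + 9 = 110
  V = 73
  D = -9 + 6·73 = 429
  X = 257 − 5·110 + 4·73 + 5·429 = 2144
Policy B (T + 35, V + 24):
  T = 101 + 35 = 136
  V = 15 + 24 = 39
  D = -9 + 6·39 = 225
  X = 257 − 5·136 + 4·39 + 5·225 = 858
X: 2144 − 858 = 1286

1286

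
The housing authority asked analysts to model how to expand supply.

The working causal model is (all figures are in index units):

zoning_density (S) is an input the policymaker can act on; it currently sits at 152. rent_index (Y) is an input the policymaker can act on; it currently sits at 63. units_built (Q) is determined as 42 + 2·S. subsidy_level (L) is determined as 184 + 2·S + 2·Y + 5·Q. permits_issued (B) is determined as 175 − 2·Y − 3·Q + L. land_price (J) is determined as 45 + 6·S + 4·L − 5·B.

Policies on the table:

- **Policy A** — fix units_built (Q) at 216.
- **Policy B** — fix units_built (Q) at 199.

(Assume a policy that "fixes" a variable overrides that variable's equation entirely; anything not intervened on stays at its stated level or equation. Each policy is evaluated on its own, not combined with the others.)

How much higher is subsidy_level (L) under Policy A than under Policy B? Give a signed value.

85

Policy A (Q := 216):
  S = 152
  Y = 63
  Q = 216
  L = 184 + 2·152 + 2·63 + 5·216 = 1694
Policy B (Q := 199):
  S = 152
  Y = 63
  Q = 199
  L = 184 + 2·152 + 2·63 + 5·199 = 1609
L: 1694 − 1609 = 85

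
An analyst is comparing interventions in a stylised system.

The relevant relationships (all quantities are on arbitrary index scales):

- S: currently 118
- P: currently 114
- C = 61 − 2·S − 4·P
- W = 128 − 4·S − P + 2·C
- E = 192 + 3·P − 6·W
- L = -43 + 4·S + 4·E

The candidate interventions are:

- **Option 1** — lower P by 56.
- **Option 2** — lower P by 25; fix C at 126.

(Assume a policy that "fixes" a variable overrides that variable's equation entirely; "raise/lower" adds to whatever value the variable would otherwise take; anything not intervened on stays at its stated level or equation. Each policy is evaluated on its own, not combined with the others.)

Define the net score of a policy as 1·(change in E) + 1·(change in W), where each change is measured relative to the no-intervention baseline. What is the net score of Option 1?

-2688

Baseline:
  S = 118
  P = 114
  C = 61 − 2·118 − 4·114 = -631
  W = 128 − 4·118 − 114 + 2·(-631) = -1720
  E = 192 + 3·114 − 6·(-1720) = 10854
Option 1 (P − 56):
  S = 118
  P = 114 − 56 = 58
  C = 61 − 2·118 − 4·58 = -407
  W = 128 − 4·118 − 58 + 2·(-407) = -1216
  E = 192 + 3·58 − 6·(-1216) = 7662
ΔE = 7662 − 10854 = -3192; ΔW = -1216 − (-1720) = 504
Score = 1·(-3192) + 1·504 = -2688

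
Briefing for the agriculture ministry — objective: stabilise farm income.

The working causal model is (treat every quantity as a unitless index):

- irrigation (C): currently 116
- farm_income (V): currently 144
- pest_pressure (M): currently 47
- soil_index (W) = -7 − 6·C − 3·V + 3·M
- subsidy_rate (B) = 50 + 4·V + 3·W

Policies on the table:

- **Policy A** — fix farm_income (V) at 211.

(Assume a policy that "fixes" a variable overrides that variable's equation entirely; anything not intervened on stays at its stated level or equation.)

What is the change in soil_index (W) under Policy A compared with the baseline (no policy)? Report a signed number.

Baseline:
  C = 116
  V = 144
  M = 47
  W = -7 − 6·116 − 3·144 + 3·47 = -994
Policy A (V := 211):
  C = 116
  V = 211
  M = 47
  W = -7 − 6·116 − 3·211 + 3·47 = -1195
Change in W: -1195 − (-994) = -201

-201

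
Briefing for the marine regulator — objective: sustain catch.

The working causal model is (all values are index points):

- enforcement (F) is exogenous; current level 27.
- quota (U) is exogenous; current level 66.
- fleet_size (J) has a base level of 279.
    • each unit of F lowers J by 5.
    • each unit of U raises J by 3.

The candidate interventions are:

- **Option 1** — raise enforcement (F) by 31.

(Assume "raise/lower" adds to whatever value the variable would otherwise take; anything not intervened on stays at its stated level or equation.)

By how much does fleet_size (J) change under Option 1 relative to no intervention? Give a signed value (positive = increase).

Baseline:
  F = 27
  U = 66
  J = 279 − 5·27 + 3·66 = 342
Option 1 (F + 31):
  F = 27 + 31 = 58
  U = 66
  J = 279 − 5·58 + 3·66 = 187
Change in J: 187 − 342 = -155

-155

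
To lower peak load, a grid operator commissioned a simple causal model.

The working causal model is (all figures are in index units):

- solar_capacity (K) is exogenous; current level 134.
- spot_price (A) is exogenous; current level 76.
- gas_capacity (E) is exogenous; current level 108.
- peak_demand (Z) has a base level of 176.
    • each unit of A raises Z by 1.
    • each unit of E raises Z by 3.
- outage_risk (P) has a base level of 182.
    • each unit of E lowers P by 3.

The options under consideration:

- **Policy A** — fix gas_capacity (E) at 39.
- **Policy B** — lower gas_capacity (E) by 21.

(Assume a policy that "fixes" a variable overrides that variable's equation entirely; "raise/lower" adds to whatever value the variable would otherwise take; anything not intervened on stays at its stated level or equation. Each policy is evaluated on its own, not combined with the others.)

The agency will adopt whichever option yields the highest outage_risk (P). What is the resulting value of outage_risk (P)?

65

Policy A (E := 39):
  E = 39
  P = 182 − 3·39 = 65
Policy B (E − 21):
  E = 108 − 21 = 87
  P = 182 − 3·87 = -79
Comparing — Policy A: P=65, Policy B: P=-79. Highest is 65 (Policy A).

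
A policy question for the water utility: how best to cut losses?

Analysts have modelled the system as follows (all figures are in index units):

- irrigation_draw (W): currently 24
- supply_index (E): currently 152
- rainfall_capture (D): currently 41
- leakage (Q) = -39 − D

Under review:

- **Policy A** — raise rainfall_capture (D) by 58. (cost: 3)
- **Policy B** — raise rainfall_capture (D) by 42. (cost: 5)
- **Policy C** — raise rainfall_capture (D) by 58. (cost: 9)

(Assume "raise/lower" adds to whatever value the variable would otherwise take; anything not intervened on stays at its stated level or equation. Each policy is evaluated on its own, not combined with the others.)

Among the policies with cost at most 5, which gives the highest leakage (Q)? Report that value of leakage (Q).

Policy A (D + 58):
  D = 41 + 58 = 99
  Q = -39 − 99 = -138
Policy B (D + 42):
  D = 41 + 42 = 83
  Q = -39 − 83 = -122
Comparing — Policy A: Q=-138, Policy B: Q=-122. Highest is -122 (Policy B).

-122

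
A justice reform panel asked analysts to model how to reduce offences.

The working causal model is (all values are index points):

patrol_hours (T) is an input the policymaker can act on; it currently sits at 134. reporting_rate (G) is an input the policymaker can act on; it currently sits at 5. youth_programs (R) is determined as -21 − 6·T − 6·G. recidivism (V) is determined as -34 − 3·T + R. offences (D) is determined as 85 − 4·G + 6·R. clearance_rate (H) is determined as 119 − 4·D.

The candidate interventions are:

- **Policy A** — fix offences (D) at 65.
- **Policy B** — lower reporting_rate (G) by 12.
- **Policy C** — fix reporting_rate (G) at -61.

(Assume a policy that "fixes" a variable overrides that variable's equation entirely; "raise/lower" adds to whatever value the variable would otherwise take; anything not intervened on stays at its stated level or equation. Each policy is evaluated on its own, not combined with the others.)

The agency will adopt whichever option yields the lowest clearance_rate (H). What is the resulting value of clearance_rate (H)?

Policy A (D := 65):
  T = 134
  G = 5
  R = -21 − 6·134 − 6·5 = -855
  D = 65
  H = 119 − 4·65 = -141
Policy B (G − 12):
  T = 134
  G = 5 − 12 = -7
  R = -21 − 6·134 − 6·(-7) = -783
  D = 85 − 4·(-7) + 6·(-783) = -4585
  H = 119 − 4·(-4585) = 18459
Policy C (G := -61):
  T = 134
  G = -61
  R = -21 − 6·134 − 6·(-61) = -459
  D = 85 − 4·(-61) + 6·(-459) = -2425
  H = 119 − 4·(-2425) = 9819
Comparing — Policy A: H=-141, Policy B: H=18459, Policy C: H=9819. Lowest is -141 (Policy A).

-141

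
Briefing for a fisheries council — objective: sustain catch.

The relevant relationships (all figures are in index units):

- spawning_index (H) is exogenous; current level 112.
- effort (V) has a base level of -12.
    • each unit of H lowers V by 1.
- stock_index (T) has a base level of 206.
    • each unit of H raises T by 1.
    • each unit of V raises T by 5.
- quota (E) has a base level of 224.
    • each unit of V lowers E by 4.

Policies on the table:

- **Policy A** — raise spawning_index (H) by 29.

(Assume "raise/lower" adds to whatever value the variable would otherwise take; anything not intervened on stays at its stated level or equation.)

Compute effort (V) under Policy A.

Policy A (H + 29):
  H = 112 + 29 = 141
  V = -12 − 141 = -153

-153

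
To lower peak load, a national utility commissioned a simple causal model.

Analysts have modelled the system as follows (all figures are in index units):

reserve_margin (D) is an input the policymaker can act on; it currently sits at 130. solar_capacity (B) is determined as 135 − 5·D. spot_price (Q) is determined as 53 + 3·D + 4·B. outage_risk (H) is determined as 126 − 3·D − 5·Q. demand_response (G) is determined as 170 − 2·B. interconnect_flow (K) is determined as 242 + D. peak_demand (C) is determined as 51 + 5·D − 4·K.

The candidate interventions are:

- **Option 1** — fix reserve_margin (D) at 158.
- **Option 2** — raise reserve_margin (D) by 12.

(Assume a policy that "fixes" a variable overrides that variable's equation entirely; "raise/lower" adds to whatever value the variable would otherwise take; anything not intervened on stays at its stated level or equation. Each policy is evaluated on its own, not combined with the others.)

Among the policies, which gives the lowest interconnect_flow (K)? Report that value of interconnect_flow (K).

384

Option 1 (D := 158):
  D = 158
  K = 242 + 158 = 400
Option 2 (D + 12):
  D = 130 + 12 = 142
  K = 242 + 142 = 384
Comparing — Option 1: K=400, Option 2: K=384. Lowest is 384 (Option 2).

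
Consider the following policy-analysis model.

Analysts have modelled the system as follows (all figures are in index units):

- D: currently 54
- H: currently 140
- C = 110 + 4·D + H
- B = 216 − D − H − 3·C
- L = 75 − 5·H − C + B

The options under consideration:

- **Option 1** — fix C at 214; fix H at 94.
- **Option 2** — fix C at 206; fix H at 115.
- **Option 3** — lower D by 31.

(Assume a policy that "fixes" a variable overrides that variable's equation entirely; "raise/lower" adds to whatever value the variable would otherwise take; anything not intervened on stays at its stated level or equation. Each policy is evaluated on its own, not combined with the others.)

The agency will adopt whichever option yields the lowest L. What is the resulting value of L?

-1940

Option 1 (C := 214, H := 94):
  D = 54
  H = 94
  C = 214
  B = 216 − 54 − 94 − 3·214 = -574
  L = 75 − 5·94 − 214 + (-574) = -1183
Option 2 (C := 206, H := 115):
  D = 54
  H = 115
  C = 206
  B = 216 − 54 − 115 − 3·206 = -571
  L = 75 − 5·115 − 206 + (-571) = -1277
Option 3 (D − 31):
  D = 54 − 31 = 23
  H = 140
  C = 110 + 4·23 + 140 = 342
  B = 216 − 23 − 140 − 3·342 = -973
  L = 75 − 5·140 − 342 + (-973) = -1940
Comparing — Option 1: L=-1183, Option 2: L=-1277, Option 3: L=-1940. Lowest is -1940 (Option 3).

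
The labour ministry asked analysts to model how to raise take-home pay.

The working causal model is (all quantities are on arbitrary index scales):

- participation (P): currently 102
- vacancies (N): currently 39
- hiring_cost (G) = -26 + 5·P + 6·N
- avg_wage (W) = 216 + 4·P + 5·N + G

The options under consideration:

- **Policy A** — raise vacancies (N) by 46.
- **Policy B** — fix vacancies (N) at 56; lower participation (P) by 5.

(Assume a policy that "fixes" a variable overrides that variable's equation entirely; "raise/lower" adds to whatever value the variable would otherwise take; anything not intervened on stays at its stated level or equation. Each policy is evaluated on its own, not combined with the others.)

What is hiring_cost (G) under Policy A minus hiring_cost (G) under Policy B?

199

Policy A (N + 46):
  P = 102
  N = 39 + 46 = 85
  G = -26 + 5·102 + 6·85 = 994
Policy B (N := 56, P − 5):
  P = 102 − 5 = 97
  N = 56
  G = -26 + 5·97 + 6·56 = 795
G: 994 − 795 = 199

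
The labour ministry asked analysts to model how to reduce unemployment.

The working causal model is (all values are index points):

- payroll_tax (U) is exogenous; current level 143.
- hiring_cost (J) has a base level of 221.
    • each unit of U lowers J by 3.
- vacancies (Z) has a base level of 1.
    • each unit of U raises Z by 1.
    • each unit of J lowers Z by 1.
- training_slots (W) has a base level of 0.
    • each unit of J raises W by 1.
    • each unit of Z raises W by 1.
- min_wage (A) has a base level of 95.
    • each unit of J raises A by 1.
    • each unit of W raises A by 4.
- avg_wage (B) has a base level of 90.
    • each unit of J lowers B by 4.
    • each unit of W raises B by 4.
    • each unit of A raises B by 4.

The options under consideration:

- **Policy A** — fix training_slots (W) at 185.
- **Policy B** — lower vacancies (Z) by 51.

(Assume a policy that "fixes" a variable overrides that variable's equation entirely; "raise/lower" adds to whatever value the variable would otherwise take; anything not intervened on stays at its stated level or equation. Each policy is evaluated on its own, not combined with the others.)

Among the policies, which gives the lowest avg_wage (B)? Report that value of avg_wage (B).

Policy A (W := 185):
  U = 143
  J = 221 − 3·143 = -208
  Z = 1 + 143 − (-208) = 352
  W = 185
  A = 95 + (-208) + 4·185 = 627
  B = 90 − 4·(-208) + 4·185 + 4·627 = 4170
Policy B (Z − 51):
  U = 143
  J = 221 − 3·143 = -208
  Z = 1 + 143 − (-208) (−51 from intervention) = 301
  W = 0 + (-208) + 301 = 93
  A = 95 + (-208) + 4·93 = 259
  B = 90 − 4·(-208) + 4·93 + 4·259 = 2330
Comparing — Policy A: B=4170, Policy B: B=2330. Lowest is 2330 (Policy B).

2330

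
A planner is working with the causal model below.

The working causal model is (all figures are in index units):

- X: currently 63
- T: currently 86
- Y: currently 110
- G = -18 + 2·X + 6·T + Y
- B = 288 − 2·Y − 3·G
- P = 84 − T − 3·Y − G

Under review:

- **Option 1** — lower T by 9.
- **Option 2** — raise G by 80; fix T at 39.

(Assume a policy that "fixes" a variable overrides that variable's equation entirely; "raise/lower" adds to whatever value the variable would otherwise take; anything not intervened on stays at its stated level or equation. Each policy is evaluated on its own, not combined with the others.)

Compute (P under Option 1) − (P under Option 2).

-186

Option 1 (T − 9):
  X = 63
  T = 86 − 9 = 77
  Y = 110
  G = -18 + 2·63 + 6·77 + 110 = 680
  P = 84 − 77 − 3·110 − 680 = -1003
Option 2 (G + 80, T := 39):
  X = 63
  T = 39
  Y = 110
  G = -18 + 2·63 + 6·39 + 110 (+80 from intervention) = 532
  P = 84 − 39 − 3·110 − 532 = -817
P: -1003 − (-817) = -186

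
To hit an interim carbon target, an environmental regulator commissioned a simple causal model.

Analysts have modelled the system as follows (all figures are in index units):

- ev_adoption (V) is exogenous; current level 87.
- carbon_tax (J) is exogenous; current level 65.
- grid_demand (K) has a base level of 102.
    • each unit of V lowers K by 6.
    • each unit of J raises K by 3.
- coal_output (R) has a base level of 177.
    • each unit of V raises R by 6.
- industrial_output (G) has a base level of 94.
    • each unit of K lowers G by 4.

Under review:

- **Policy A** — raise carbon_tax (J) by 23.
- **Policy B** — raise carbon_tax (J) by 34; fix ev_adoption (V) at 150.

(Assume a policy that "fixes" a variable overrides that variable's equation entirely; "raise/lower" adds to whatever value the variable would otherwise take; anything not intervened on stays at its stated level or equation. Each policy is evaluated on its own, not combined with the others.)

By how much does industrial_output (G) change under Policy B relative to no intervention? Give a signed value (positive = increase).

Baseline:
  V = 87
  J = 65
  K = 102 − 6·87 + 3·65 = -225
  G = 94 − 4·(-225) = 994
Policy B (J + 34, V := 150):
  V = 150
  J = 65 + 34 = 99
  K = 102 − 6·150 + 3·99 = -501
  G = 94 − 4·(-501) = 2098
Change in G: 2098 − 994 = 1104

1104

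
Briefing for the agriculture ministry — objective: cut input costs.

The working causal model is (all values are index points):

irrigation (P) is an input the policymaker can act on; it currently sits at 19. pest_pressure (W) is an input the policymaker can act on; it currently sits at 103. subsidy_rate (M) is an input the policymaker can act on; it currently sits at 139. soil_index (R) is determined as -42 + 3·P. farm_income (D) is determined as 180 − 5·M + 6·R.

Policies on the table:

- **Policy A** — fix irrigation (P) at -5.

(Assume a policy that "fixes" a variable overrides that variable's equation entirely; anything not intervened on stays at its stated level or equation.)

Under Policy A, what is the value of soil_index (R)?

Policy A (P := -5):
  P = -5
  R = -42 + 3·(-5) = -57

-57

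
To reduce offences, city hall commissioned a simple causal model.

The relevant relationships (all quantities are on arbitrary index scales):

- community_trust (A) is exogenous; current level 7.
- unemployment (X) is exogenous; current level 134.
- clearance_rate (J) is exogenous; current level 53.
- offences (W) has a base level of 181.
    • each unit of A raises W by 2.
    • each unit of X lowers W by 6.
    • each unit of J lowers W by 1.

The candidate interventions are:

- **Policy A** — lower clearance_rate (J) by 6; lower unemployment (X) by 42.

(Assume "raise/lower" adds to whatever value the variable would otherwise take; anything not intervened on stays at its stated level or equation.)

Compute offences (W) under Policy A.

Policy A (J − 6, X − 42):
  A = 7
  X = 134 − 42 = 92
  J = 53 − 6 = 47
  W = 181 + 2·7 − 6·92 − 47 = -404

-404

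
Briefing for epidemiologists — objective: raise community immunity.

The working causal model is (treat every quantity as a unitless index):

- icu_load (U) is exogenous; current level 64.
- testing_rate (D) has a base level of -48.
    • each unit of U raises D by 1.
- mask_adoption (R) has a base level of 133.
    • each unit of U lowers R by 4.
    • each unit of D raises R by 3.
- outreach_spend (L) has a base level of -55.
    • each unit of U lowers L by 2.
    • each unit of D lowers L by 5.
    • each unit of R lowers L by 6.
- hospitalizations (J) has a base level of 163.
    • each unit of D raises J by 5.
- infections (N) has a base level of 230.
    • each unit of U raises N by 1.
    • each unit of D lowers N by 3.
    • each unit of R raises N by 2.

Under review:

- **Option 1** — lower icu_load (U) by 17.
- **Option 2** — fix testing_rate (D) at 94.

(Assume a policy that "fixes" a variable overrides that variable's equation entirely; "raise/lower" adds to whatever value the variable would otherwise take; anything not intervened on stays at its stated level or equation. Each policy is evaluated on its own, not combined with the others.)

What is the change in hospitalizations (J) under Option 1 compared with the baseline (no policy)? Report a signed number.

-85

Baseline:
  U = 64
  D = -48 + 64 = 16
  J = 163 + 5·16 = 243
Option 1 (U − 17):
  U = 64 − 17 = 47
  D = -48 + 47 = -1
  J = 163 + 5·(-1) = 158
Change in J: 158 − 243 = -85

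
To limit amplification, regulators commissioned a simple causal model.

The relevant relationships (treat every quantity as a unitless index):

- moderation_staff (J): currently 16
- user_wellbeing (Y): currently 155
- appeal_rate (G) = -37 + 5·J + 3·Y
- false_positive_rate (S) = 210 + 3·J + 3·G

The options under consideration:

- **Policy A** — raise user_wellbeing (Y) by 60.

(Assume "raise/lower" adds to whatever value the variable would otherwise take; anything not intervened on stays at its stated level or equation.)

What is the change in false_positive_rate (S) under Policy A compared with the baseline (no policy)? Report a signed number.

Baseline:
  J = 16
  Y = 155
  G = -37 + 5·16 + 3·155 = 508
  S = 210 + 3·16 + 3·508 = 1782
Policy A (Y + 60):
  J = 16
  Y = 155 + 60 = 215
  G = -37 + 5·16 + 3·215 = 688
  S = 210 + 3·16 + 3·688 = 2322
Change in S: 2322 − 1782 = 540

540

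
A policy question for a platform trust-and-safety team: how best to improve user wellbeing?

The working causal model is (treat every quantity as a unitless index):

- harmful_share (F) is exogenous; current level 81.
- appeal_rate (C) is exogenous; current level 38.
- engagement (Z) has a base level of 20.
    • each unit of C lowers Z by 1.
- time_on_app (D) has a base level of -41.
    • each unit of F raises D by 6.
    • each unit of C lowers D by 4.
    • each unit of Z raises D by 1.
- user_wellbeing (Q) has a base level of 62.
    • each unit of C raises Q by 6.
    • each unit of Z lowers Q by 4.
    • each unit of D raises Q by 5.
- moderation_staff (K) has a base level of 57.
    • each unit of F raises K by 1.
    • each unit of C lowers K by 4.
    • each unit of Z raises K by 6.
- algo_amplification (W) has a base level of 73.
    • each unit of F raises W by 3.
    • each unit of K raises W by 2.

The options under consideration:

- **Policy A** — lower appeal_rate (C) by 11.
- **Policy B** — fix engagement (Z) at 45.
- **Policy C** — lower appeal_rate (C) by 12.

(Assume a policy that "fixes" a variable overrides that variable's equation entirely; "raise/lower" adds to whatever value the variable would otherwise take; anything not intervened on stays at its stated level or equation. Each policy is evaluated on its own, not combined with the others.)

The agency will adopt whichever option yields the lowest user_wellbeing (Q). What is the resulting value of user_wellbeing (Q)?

1800

Policy A (C − 11):
  F = 81
  C = 38 − 11 = 27
  Z = 20 − 27 = -7
  D = -41 + 6·81 − 4·27 + (-7) = 330
  Q = 62 + 6·27 − 4·(-7) + 5·330 = 1902
Policy B (Z := 45):
  F = 81
  C = 38
  Z = 45
  D = -41 + 6·81 − 4·38 + 45 = 338
  Q = 62 + 6·38 − 4·45 + 5·338 = 1800
Policy C (C − 12):
  F = 81
  C = 38 − 12 = 26
  Z = 20 − 26 = -6
  D = -41 + 6·81 − 4·26 + (-6) = 335
  Q = 62 + 6·26 − 4·(-6) + 5·335 = 1917
Comparing — Policy A: Q=1902, Policy B: Q=1800, Policy C: Q=1917. Lowest is 1800 (Policy B).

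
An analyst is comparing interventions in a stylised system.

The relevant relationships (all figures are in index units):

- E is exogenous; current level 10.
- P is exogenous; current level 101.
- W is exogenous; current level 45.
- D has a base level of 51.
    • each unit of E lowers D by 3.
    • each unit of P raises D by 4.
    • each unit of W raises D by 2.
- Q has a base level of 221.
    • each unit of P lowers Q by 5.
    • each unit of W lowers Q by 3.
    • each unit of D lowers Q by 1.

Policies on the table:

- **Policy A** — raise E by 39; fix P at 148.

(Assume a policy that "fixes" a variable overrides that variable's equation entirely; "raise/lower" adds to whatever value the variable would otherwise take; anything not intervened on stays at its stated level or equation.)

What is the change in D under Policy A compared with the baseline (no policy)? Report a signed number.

Baseline:
  E = 10
  P = 101
  W = 45
  D = 51 − 3·10 + 4·101 + 2·45 = 515
Policy A (E + 39, P := 148):
  E = 10 + 39 = 49
  P = 148
  W = 45
  D = 51 − 3·49 + 4·148 + 2·45 = 586
Change in D: 586 − 515 = 71

71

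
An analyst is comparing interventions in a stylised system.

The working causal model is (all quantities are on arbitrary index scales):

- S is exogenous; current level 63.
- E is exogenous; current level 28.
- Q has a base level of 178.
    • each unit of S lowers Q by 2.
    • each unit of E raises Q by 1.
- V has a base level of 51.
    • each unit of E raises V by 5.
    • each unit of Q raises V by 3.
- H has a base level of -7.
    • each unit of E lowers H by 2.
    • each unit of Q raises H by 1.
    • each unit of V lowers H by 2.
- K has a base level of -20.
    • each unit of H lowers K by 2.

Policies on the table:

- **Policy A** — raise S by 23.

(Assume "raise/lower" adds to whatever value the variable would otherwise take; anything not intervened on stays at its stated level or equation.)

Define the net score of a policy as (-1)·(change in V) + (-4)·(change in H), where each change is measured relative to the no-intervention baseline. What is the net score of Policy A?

-782

Baseline:
  S = 63
  E = 28
  Q = 178 − 2·63 + 28 = 80
  V = 51 + 5·28 + 3·80 = 431
  H = -7 − 2·28 + 80 − 2·431 = -845
Policy A (S + 23):
  S = 63 + 23 = 86
  E = 28
  Q = 178 − 2·86 + 28 = 34
  V = 51 + 5·28 + 3·34 = 293
  H = -7 − 2·28 + 34 − 2·293 = -615
ΔV = 293 − 431 = -138; ΔH = -615 − (-845) = 230
Score = (-1)·(-138) + (-4)·230 = -782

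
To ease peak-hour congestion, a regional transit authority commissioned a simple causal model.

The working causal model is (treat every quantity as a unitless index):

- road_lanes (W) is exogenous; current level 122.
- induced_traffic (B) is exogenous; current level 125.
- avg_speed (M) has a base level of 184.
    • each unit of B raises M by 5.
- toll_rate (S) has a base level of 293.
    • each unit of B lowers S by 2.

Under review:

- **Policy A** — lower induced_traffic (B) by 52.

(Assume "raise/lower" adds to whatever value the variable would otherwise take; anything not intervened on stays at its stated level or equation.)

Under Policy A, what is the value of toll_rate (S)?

Policy A (B − 52):
  B = 125 − 52 = 73
  S = 293 − 2·73 = 147

147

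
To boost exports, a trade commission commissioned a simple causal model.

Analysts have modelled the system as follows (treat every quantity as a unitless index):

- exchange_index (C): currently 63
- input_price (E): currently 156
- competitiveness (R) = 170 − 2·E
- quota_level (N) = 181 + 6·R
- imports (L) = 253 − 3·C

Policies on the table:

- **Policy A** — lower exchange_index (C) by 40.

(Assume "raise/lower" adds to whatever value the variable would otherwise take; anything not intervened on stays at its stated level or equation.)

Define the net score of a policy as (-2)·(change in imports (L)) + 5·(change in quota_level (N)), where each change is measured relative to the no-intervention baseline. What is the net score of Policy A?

Baseline:
  C = 63
  E = 156
  R = 170 − 2·156 = -142
  N = 181 + 6·(-142) = -671
  L = 253 − 3·63 = 64
Policy A (C − 40):
  C = 63 − 40 = 23
  E = 156
  R = 170 − 2·156 = -142
  N = 181 + 6·(-142) = -671
  L = 253 − 3·23 = 184
ΔL = 184 − 64 = 120; ΔN = -671 − (-671) = 0
Score = (-2)·120 + 5·0 = -240

-240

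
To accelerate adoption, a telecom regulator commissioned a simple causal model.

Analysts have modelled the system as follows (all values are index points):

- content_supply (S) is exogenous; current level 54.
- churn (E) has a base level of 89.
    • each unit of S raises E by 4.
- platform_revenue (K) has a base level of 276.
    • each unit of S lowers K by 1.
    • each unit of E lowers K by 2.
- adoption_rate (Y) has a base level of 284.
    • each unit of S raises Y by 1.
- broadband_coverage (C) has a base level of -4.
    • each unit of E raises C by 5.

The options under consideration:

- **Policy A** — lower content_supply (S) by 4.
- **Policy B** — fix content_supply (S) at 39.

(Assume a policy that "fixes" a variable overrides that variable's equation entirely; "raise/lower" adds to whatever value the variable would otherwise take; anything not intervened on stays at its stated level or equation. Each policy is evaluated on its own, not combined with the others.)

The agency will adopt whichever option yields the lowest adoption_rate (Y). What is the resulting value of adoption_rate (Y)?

323

Policy A (S − 4):
  S = 54 − 4 = 50
  Y = 284 + 50 = 334
Policy B (S := 39):
  S = 39
  Y = 284 + 39 = 323
Comparing — Policy A: Y=334, Policy B: Y=323. Lowest is 323 (Policy B).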